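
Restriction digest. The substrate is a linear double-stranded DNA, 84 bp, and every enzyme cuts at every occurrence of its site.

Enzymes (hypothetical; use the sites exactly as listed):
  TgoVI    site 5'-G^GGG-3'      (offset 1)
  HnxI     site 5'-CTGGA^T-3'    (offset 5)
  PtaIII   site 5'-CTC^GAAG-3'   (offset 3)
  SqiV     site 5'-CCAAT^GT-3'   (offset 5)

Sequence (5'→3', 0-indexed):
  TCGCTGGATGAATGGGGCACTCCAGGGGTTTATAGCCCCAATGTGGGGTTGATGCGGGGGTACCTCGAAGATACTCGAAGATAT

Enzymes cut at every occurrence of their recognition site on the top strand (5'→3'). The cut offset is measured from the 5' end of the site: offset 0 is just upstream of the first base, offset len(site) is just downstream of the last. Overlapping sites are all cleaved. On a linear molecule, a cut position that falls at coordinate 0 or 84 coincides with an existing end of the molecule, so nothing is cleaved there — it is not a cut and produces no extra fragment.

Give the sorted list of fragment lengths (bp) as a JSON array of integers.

Site scan:
  TgoVI (GGGG, off=1): starts [13, 24, 44, 55, 56] → cuts [14, 25, 45, 56, 57]
  HnxI (CTGGAT, off=5): starts [3] → cuts [8]
  PtaIII (CTCGAAG, off=3): starts [63, 73] → cuts [66, 76]
  SqiV (CCAATGT, off=5): starts [37] → cuts [42]

All cut coordinates (distinct, sorted): [8, 14, 25, 42, 45, 56, 57, 66, 76]

Fragments:
  [0,8): 8 bp
  [8,14): 6 bp
  [14,25): 11 bp
  [25,42): 17 bp
  [42,45): 3 bp
  [45,56): 11 bp
  [56,57): 1 bp
  [57,66): 9 bp
  [66,76): 10 bp
  [76,84): 8 bp

[1,3,6,8,8,9,10,11,11,17]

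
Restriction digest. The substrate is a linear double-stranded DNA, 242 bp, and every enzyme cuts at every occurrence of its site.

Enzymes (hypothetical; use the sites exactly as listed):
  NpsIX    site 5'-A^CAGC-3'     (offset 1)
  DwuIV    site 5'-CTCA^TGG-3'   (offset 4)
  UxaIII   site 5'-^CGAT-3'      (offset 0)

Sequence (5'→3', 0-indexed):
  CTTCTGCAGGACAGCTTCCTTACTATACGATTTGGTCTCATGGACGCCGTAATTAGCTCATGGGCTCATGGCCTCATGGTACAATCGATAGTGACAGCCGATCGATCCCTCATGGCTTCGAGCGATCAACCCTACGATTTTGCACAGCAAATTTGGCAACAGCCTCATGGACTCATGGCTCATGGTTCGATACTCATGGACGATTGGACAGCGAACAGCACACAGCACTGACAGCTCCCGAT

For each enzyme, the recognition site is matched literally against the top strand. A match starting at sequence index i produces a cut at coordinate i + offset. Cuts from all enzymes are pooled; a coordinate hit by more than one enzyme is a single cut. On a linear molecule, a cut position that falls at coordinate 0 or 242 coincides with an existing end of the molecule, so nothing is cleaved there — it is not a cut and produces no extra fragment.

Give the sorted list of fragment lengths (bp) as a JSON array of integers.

Site scan:
  NpsIX (ACAGC, off=1): starts [10, 93, 143, 158, 207, 214, 221, 230] → cuts [11, 94, 144, 159, 208, 215, 222, 231]
  DwuIV (CTCATGG, off=4): starts [36, 56, 64, 72, 108, 163, 171, 178, 192] → cuts [40, 60, 68, 76, 112, 167, 175, 182, 196]
  UxaIII (CGAT, off=0): starts [27, 85, 98, 102, 122, 134, 187, 200, 238] → cuts [27, 85, 98, 102, 122, 134, 187, 200, 238]

Pooled cuts: [11, 27, 40, 60, 68, 76, 85, 94, 98, 102, 112, 122, 134, 144, 159, 167, 175, 182, 187, 196, 200, 208, 215, 222, 231, 238]

Fragment lengths:
  [0,11): 11 bp
  [11,27): 16 bp
  [27,40): 13 bp
  [40,60): 20 bp
  [60,68): 8 bp
  [68,76): 8 bp
  [76,85): 9 bp
  [85,94): 9 bp
  [94,98): 4 bp
  [98,102): 4 bp
  [102,112): 10 bp
  [112,122): 10 bp
  [122,134): 12 bp
  [134,144): 10 bp
  [144,159): 15 bp
  [159,167): 8 bp
  [167,175): 8 bp
  [175,182): 7 bp
  [182,187): 5 bp
  [187,196): 9 bp
  [196,200): 4 bp
  [200,208): 8 bp
  [208,215): 7 bp
  [215,222): 7 bp
  [222,231): 9 bp
  [231,238): 7 bp
  [238,242): 4 bp

[4,4,4,4,5,7,7,7,7,8,8,8,8,8,9,9,9,9,10,10,10,11,12,13,15,16,20]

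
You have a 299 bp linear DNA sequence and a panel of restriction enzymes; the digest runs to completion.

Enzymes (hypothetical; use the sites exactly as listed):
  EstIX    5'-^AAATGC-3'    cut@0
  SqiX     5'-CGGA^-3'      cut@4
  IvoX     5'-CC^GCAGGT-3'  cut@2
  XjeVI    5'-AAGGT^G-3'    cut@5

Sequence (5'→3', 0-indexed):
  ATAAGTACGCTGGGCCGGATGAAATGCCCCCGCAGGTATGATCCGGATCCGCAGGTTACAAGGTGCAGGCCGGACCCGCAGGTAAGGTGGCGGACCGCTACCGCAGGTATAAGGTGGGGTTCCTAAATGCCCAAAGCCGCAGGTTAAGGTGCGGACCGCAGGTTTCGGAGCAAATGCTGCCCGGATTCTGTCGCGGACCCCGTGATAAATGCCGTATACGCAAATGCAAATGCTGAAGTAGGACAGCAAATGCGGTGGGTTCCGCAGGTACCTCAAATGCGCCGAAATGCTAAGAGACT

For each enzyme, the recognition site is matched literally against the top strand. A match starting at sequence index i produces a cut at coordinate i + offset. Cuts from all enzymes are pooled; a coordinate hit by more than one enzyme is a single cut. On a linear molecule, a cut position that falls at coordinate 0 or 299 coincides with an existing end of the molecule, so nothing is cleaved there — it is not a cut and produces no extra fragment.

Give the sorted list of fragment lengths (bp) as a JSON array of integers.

[2,2,2,3,3,5,6,6,8,9,9,10,10,10,11,11,12,12,12,13,14,14,14,15,15,16,16,19,20]

Site scan:
  EstIX AAATGC/0: at [21, 124, 171, 206, 221, 227, 247, 274, 284] ⇒ [21, 124, 171, 206, 221, 227, 247, 274, 284]
  SqiX CGGA/4: at [15, 43, 70, 90, 151, 165, 181, 193] ⇒ [19, 47, 74, 94, 155, 169, 185, 197]
  IvoX CCGCAGGT/2: at [29, 48, 75, 100, 136, 155, 261] ⇒ [31, 50, 77, 102, 138, 157, 263]
  XjeVI AAGGTG/5: at [59, 83, 110, 145] ⇒ [64, 88, 115, 150]

All cut coordinates (distinct, sorted): [19, 21, 31, 47, 50, 64, 74, 77, 88, 94, 102, 115, 124, 138, 150, 155, 157, 169, 171, 185, 197, 206, 221, 227, 247, 263, 274, 284]

Fragments:
  [0,19): 19 bp
  [19,21): 2 bp
  [21,31): 10 bp
  [31,47): 16 bp
  [47,50): 3 bp
  [50,64): 14 bp
  [64,74): 10 bp
  [74,77): 3 bp
  [77,88): 11 bp
  [88,94): 6 bp
  [94,102): 8 bp
  [102,115): 13 bp
  [115,124): 9 bp
  [124,138): 14 bp
  [138,150): 12 bp
  [150,155): 5 bp
  [155,157): 2 bp
  [157,169): 12 bp
  [169,171): 2 bp
  [171,185): 14 bp
  [185,197): 12 bp
  [197,206): 9 bp
  [206,221): 15 bp
  [221,227): 6 bp
  [227,247): 20 bp
  [247,263): 16 bp
  [263,274): 11 bp
  [274,284): 10 bp
  [284,299): 15 bp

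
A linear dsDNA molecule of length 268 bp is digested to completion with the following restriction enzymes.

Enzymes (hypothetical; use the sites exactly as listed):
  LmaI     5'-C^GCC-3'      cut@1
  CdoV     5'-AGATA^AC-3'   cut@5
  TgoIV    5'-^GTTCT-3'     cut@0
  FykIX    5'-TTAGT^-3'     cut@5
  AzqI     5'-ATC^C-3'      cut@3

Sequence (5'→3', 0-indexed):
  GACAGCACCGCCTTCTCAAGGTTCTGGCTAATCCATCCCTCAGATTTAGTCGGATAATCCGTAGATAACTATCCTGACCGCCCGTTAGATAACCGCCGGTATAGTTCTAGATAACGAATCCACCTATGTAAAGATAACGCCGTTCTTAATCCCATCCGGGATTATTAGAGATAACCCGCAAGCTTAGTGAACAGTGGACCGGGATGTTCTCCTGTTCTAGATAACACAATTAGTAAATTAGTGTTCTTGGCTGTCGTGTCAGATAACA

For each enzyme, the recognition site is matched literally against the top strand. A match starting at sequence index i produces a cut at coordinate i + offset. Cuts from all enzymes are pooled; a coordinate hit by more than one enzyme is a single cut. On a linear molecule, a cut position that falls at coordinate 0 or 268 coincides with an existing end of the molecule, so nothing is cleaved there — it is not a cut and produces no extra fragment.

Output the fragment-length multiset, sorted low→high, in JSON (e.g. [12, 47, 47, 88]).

Scan for sites:
  LmaI (CGCC, off=1): starts [8, 78, 93, 137] → cuts [9, 79, 94, 138]
  CdoV (AGATAAC, off=5): starts [62, 86, 108, 131, 168, 218, 260] → cuts [67, 91, 113, 136, 173, 223, 265]
  TgoIV (GTTCT, off=0): starts [20, 103, 141, 205, 213, 242] → cuts [20, 103, 141, 205, 213, 242]
  FykIX (TTAGT, off=5): starts [45, 183, 229, 237] → cuts [50, 188, 234, 242]
  AzqI (ATCC, off=3): starts [30, 34, 56, 70, 117, 148, 153] → cuts [33, 37, 59, 73, 120, 151, 156]

Pooled cuts: [9, 20, 33, 37, 50, 59, 67, 73, 79, 91, 94, 103, 113, 120, 136, 138, 141, 151, 156, 173, 188, 205, 213, 223, 234, 242, 265]

Fragments:
  [0,9): 9 bp
  [9,20): 11 bp
  [20,33): 13 bp
  [33,37): 4 bp
  [37,50): 13 bp
  [50,59): 9 bp
  [59,67): 8 bp
  [67,73): 6 bp
  [73,79): 6 bp
  [79,91): 12 bp
  [91,94): 3 bp
  [94,103): 9 bp
  [103,113): 10 bp
  [113,120): 7 bp
  [120,136): 16 bp
  [136,138): 2 bp
  [138,141): 3 bp
  [141,151): 10 bp
  [151,156): 5 bp
  [156,173): 17 bp
  [173,188): 15 bp
  [188,205): 17 bp
  [205,213): 8 bp
  [213,223): 10 bp
  [223,234): 11 bp
  [234,242): 8 bp
  [242,265): 23 bp
  [265,268): 3 bp

[2,3,3,3,4,5,6,6,7,8,8,8,9,9,9,10,10,10,11,11,12,13,13,15,16,17,17,23]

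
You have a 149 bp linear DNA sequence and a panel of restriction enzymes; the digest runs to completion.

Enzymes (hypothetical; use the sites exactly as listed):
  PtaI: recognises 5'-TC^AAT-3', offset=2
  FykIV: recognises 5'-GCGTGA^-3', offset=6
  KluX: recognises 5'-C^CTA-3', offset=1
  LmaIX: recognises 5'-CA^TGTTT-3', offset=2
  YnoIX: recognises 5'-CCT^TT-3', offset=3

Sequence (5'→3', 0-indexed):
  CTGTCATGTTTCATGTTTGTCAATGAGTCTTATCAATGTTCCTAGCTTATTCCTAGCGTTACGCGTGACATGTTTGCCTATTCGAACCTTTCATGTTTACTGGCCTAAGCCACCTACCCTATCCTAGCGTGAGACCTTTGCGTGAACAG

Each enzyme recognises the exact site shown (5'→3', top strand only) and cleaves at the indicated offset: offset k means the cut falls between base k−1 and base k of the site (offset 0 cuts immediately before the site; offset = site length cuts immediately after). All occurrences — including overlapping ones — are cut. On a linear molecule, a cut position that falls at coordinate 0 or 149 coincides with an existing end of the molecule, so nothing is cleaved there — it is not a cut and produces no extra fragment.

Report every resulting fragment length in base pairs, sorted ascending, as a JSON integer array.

[2,4,4,5,5,5,6,7,7,7,8,8,9,9,11,11,12,13,16]

Site scan:
  PtaI (TCAAT, off=2): starts [19, 32] → cuts [21, 34]
  FykIV (GCGTGA, off=6): starts [62, 126, 139] → cuts [68, 132, 145]
  KluX (CCTA, off=1): starts [40, 51, 76, 103, 112, 117, 122] → cuts [41, 52, 77, 104, 113, 118, 123]
  LmaIX (CATGTTT, off=2): starts [4, 11, 68, 91] → cuts [6, 13, 70, 93]
  YnoIX (CCTTT, off=3): starts [86, 134] → cuts [89, 137]

All cut coordinates (distinct, sorted): [6, 13, 21, 34, 41, 52, 68, 70, 77, 89, 93, 104, 113, 118, 123, 132, 137, 145]

Fragment lengths:
  [0,6): 6 bp
  [6,13): 7 bp
  [13,21): 8 bp
  [21,34): 13 bp
  [34,41): 7 bp
  [41,52): 11 bp
  [52,68): 16 bp
  [68,70): 2 bp
  [70,77): 7 bp
  [77,89): 12 bp
  [89,93): 4 bp
  [93,104): 11 bp
  [104,113): 9 bp
  [113,118): 5 bp
  [118,123): 5 bp
  [123,132): 9 bp
  [132,137): 5 bp
  [137,145): 8 bp
  [145,149): 4 bp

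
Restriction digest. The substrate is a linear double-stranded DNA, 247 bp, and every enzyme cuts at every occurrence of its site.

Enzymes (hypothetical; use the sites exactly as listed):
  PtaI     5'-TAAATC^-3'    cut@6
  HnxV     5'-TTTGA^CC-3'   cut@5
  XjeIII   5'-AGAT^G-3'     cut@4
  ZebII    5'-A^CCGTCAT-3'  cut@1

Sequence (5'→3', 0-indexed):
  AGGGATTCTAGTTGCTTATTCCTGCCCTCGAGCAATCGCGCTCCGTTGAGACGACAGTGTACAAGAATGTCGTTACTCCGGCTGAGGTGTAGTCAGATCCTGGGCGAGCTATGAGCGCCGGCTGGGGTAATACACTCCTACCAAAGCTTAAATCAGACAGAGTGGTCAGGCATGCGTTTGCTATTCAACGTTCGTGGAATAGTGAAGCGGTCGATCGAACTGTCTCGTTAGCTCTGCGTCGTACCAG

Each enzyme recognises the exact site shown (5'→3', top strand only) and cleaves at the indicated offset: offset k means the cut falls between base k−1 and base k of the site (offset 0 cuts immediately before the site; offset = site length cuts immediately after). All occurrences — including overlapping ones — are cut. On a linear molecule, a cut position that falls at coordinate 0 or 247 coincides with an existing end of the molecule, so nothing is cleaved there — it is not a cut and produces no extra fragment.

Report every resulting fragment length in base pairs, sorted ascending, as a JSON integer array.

Site scan:
  PtaI TAAATC/6: at [148] ⇒ [154]
  HnxV (TTTGACC, off=5): no sites
  XjeIII (AGATG, off=4): no sites
  ZebII (ACCGTCAT, off=1): no sites

All cut coordinates (distinct, sorted): [154]

Fragments:
  [0,154): 154 bp
  [154,247): 93 bp

[93,154]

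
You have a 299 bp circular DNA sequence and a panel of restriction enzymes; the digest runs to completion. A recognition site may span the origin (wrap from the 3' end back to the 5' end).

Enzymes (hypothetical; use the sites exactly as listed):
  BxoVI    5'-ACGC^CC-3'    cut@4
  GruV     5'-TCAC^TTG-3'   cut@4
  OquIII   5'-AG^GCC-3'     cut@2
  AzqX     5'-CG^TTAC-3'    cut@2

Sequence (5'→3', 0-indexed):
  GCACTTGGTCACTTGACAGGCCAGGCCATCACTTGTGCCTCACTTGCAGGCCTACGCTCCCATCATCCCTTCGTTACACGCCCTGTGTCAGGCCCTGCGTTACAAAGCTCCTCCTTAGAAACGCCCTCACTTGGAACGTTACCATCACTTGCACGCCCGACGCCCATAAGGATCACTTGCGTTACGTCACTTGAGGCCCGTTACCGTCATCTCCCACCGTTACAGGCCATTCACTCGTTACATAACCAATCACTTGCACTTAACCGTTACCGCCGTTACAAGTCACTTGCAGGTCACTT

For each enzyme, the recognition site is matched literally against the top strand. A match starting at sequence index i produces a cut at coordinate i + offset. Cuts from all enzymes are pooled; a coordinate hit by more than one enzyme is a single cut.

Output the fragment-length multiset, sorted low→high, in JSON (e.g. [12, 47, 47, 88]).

[5,5,5,5,6,6,6,7,7,8,8,8,8,8,9,9,10,10,11,11,11,12,13,13,14,16,19,24,25]

Site scan:
  BxoVI (ACGCCC, off=4): starts [77, 120, 152, 159] → cuts [81, 124, 156, 163]
  GruV (TCACTTG, off=4): starts [8, 28, 39, 126, 144, 172, 186, 249, 282, 293] → cuts [12, 32, 43, 130, 148, 176, 190, 253, 286, 297]
  OquIII (AGGCC, off=2): starts [17, 22, 47, 89, 193, 223] → cuts [19, 24, 49, 91, 195, 225]
  AzqX (CGTTAC, off=2): starts [71, 97, 136, 179, 198, 217, 235, 264, 273] → cuts [73, 99, 138, 181, 200, 219, 237, 266, 275]

Pooled cuts: [12, 19, 24, 32, 43, 49, 73, 81, 91, 99, 124, 130, 138, 148, 156, 163, 176, 181, 190, 195, 200, 219, 225, 237, 253, 266, 275, 286, 297]

Fragment lengths:
  12→19: 7 bp
  19→24: 5 bp
  24→32: 8 bp
  32→43: 11 bp
  43→49: 6 bp
  49→73: 24 bp
  73→81: 8 bp
  81→91: 10 bp
  91→99: 8 bp
  99→124: 25 bp
  124→130: 6 bp
  130→138: 8 bp
  138→148: 10 bp
  148→156: 8 bp
  156→163: 7 bp
  163→176: 13 bp
  176→181: 5 bp
  181→190: 9 bp
  190→195: 5 bp
  195→200: 5 bp
  200→219: 19 bp
  219→225: 6 bp
  225→237: 12 bp
  237→253: 16 bp
  253→266: 13 bp
  266→275: 9 bp
  275→286: 11 bp
  286→297: 11 bp
  297→12 (wrap): 299-297+12 = 14 bp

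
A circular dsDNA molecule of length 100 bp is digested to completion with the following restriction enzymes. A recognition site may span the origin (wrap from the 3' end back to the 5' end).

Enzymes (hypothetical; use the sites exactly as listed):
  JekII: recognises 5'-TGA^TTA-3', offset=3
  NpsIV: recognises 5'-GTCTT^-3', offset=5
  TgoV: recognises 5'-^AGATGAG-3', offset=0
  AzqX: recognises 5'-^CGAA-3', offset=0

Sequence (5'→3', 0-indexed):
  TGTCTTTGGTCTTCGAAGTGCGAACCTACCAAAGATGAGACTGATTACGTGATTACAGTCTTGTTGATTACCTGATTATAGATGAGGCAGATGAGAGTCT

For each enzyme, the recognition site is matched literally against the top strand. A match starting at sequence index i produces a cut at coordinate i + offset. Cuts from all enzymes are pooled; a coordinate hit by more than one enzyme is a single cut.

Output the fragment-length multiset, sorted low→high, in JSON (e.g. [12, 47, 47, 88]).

Site scan:
  JekII (TGATTA, off=3): starts [41, 49, 64, 72] → cuts [44, 52, 67, 75]
  NpsIV (GTCTT, off=5): starts [1, 8, 57, 96] → cuts [1, 6, 13, 62]
  TgoV (AGATGAG, off=0): starts [32, 79, 88] → cuts [32, 79, 88]
  AzqX (CGAA, off=0): starts [13, 20] → cuts [13, 20]

All cut coordinates (distinct, sorted): [1, 6, 13, 20, 32, 44, 52, 62, 67, 75, 79, 88]

Fragments:
  1→6: 5 bp
  6→13: 7 bp
  13→20: 7 bp
  20→32: 12 bp
  32→44: 12 bp
  44→52: 8 bp
  52→62: 10 bp
  62→67: 5 bp
  67→75: 8 bp
  75→79: 4 bp
  79→88: 9 bp
  88→1 (wrap): 100-88+1 = 13 bp

[4,5,5,7,7,8,8,9,10,12,12,13]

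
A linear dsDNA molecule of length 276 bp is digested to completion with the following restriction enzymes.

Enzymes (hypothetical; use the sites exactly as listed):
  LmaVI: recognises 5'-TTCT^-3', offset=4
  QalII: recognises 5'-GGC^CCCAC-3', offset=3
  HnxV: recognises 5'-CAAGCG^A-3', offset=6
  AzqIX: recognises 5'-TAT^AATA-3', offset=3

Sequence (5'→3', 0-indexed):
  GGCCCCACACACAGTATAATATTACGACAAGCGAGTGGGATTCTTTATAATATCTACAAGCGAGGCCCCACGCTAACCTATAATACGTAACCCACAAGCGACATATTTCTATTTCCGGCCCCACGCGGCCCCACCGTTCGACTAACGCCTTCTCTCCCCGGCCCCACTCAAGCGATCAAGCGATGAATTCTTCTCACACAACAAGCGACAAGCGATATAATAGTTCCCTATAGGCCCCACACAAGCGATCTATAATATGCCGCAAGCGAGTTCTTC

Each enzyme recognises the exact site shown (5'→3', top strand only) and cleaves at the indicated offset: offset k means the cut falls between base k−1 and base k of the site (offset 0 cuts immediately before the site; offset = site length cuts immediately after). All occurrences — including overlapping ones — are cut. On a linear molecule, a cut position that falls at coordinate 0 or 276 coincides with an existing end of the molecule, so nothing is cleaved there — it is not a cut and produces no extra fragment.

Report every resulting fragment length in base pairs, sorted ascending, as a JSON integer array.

[2,3,3,4,4,4,6,6,7,8,9,9,9,10,10,11,12,12,13,14,14,15,15,16,17,19,24]

Site scan:
  LmaVI (TTCT, off=4): starts [40, 106, 149, 187, 190, 270] → cuts [44, 110, 153, 191, 194, 274]
  QalII (GGCCCCAC, off=3): starts [0, 63, 116, 126, 159, 232] → cuts [3, 66, 119, 129, 162, 235]
  HnxV (CAAGCGA, off=6): starts [27, 56, 94, 168, 176, 201, 208, 241, 262] → cuts [33, 62, 100, 174, 182, 207, 214, 247, 268]
  AzqIX (TATAATA, off=3): starts [14, 45, 78, 215, 250] → cuts [17, 48, 81, 218, 253]

All cut coordinates (distinct, sorted): [3, 17, 33, 44, 48, 62, 66, 81, 100, 110, 119, 129, 153, 162, 174, 182, 191, 194, 207, 214, 218, 235, 247, 253, 268, 274]

Fragments:
  [0,3): 3 bp
  [3,17): 14 bp
  [17,33): 16 bp
  [33,44): 11 bp
  [44,48): 4 bp
  [48,62): 14 bp
  [62,66): 4 bp
  [66,81): 15 bp
  [81,100): 19 bp
  [100,110): 10 bp
  [110,119): 9 bp
  [119,129): 10 bp
  [129,153): 24 bp
  [153,162): 9 bp
  [162,174): 12 bp
  [174,182): 8 bp
  [182,191): 9 bp
  [191,194): 3 bp
  [194,207): 13 bp
  [207,214): 7 bp
  [214,218): 4 bp
  [218,235): 17 bp
  [235,247): 12 bp
  [247,253): 6 bp
  [253,268): 15 bp
  [268,274): 6 bp
  [274,276): 2 bp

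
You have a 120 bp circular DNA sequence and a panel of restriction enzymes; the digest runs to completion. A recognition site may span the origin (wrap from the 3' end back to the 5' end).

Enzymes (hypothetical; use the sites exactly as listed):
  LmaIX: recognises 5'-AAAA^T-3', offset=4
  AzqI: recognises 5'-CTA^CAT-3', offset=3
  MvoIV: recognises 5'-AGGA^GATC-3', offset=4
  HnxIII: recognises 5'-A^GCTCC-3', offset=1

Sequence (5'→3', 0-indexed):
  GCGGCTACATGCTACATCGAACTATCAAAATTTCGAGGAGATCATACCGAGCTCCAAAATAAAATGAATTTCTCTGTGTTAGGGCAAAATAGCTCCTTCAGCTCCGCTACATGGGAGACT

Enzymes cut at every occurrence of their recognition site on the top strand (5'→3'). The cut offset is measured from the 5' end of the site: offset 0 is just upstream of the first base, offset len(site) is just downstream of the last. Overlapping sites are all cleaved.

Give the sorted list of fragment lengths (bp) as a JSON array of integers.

Site scan:
  LmaIX AAAAT/4: at [26, 55, 60, 85] ⇒ [30, 59, 64, 89]
  AzqI CTACAT/3: at [4, 11, 106] ⇒ [7, 14, 109]
  MvoIV AGGAGATC/4: at [35] ⇒ [39]
  HnxIII AGCTCC/1: at [49, 90, 99] ⇒ [50, 91, 100]

All cut coordinates (distinct, sorted): [7, 14, 30, 39, 50, 59, 64, 89, 91, 100, 109]

Fragment lengths:
  7→14: 7 bp
  14→30: 16 bp
  30→39: 9 bp
  39→50: 11 bp
  50→59: 9 bp
  59→64: 5 bp
  64→89: 25 bp
  89→91: 2 bp
  91→100: 9 bp
  100→109: 9 bp
  109→7 (wrap): 120-109+7 = 18 bp

[2,5,7,9,9,9,9,11,16,18,25]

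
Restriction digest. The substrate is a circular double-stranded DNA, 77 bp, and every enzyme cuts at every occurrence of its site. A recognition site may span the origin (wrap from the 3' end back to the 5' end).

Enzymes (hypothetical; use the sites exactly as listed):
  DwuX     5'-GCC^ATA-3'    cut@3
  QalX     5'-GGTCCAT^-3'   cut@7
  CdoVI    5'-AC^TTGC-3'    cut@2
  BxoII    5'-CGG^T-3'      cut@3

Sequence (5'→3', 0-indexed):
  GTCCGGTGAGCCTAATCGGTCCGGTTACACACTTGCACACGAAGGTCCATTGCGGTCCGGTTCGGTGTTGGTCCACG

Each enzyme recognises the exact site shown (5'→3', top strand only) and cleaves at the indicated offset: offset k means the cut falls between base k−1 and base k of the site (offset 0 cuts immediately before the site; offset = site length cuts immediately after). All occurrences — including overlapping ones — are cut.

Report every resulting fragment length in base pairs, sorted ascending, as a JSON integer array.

Site scan:
  DwuX (GCCATA, off=3): no sites
  QalX (GGTCCAT, off=7): starts [43] → cuts [50]
  CdoVI (ACTTGC, off=2): starts [30] → cuts [32]
  BxoII (CGGT, off=3): starts [3, 16, 21, 52, 57, 62, 75] → cuts [1, 6, 19, 24, 55, 60, 65]

Pooled cuts: [1, 6, 19, 24, 32, 50, 55, 60, 65]

Fragment lengths:
  1→6: 5 bp
  6→19: 13 bp
  19→24: 5 bp
  24→32: 8 bp
  32→50: 18 bp
  50→55: 5 bp
  55→60: 5 bp
  60→65: 5 bp
  65→1 (wrap): 77-65+1 = 13 bp

[5,5,5,5,5,8,13,13,18]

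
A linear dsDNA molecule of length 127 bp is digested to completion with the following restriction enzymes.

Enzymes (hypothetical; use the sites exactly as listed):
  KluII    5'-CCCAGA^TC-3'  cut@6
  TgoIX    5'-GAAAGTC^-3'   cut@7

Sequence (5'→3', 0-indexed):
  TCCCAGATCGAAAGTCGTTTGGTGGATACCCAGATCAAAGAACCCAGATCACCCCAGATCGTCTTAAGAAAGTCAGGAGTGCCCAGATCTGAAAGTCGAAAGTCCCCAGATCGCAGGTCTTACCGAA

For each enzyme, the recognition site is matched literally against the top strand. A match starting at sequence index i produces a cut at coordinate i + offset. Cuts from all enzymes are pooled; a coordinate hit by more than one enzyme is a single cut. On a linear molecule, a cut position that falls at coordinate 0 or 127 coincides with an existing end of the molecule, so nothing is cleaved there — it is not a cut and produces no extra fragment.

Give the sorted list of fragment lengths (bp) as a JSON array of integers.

Per-enzyme occurrences:
  KluII (CCCAGATC, off=6): starts [1, 28, 42, 52, 81, 104] → cuts [7, 34, 48, 58, 87, 110]
  TgoIX (GAAAGTC, off=7): starts [9, 67, 90, 97] → cuts [16, 74, 97, 104]

All cut coordinates (distinct, sorted): [7, 16, 34, 48, 58, 74, 87, 97, 104, 110]

Fragments:
  [0,7): 7 bp
  [7,16): 9 bp
  [16,34): 18 bp
  [34,48): 14 bp
  [48,58): 10 bp
  [58,74): 16 bp
  [74,87): 13 bp
  [87,97): 10 bp
  [97,104): 7 bp
  [104,110): 6 bp
  [110,127): 17 bp

[6,7,7,9,10,10,13,14,16,17,18]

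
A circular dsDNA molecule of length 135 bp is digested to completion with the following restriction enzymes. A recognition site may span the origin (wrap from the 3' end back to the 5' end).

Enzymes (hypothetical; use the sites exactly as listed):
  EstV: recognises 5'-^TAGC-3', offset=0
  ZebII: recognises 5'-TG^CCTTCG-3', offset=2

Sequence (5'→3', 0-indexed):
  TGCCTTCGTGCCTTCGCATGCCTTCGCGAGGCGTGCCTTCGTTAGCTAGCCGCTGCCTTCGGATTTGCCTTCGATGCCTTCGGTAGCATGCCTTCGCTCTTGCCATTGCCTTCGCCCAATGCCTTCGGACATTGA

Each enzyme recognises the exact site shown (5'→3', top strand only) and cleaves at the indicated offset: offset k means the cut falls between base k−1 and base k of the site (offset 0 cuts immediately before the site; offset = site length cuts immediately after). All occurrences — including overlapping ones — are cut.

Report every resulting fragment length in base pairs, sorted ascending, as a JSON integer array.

[4,7,7,7,8,9,9,10,12,13,15,16,18]

Site scan:
  EstV (TAGC, off=0): starts [42, 46, 83] → cuts [42, 46, 83]
  ZebII (TGCCTTCG, off=2): starts [0, 8, 18, 33, 53, 65, 74, 88, 106, 119] → cuts [2, 10, 20, 35, 55, 67, 76, 90, 108, 121]

All cut coordinates (distinct, sorted): [2, 10, 20, 35, 42, 46, 55, 67, 76, 83, 90, 108, 121]

Fragment lengths:
  2→10: 8 bp
  10→20: 10 bp
  20→35: 15 bp
  35→42: 7 bp
  42→46: 4 bp
  46→55: 9 bp
  55→67: 12 bp
  67→76: 9 bp
  76→83: 7 bp
  83→90: 7 bp
  90→108: 18 bp
  108→121: 13 bp
  121→2 (wrap): 135-121+2 = 16 bp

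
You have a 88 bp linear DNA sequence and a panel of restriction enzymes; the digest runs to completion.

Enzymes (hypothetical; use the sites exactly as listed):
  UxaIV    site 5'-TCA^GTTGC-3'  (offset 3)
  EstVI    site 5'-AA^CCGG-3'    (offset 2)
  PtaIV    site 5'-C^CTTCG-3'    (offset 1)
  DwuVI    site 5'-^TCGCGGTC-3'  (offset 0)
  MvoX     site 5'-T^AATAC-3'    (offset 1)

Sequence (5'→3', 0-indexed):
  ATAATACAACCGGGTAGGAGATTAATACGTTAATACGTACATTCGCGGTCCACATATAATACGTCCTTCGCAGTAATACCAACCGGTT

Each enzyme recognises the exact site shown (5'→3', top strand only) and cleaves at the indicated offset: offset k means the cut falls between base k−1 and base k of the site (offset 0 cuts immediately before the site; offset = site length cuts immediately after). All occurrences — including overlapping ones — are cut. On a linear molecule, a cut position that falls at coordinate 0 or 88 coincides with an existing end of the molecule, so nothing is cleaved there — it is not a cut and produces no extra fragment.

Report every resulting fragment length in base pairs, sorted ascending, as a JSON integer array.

Scan for sites:
  UxaIV (TCAGTTGC, off=3): no sites
  EstVI (AACCGG, off=2): starts [7, 80] → cuts [9, 82]
  PtaIV (CCTTCG, off=1): starts [64] → cuts [65]
  DwuVI (TCGCGGTC, off=0): starts [42] → cuts [42]
  MvoX (TAATAC, off=1): starts [1, 22, 30, 56, 73] → cuts [2, 23, 31, 57, 74]

All cut coordinates (distinct, sorted): [2, 9, 23, 31, 42, 57, 65, 74, 82]

Fragments:
  [0,2): 2 bp
  [2,9): 7 bp
  [9,23): 14 bp
  [23,31): 8 bp
  [31,42): 11 bp
  [42,57): 15 bp
  [57,65): 8 bp
  [65,74): 9 bp
  [74,82): 8 bp
  [82,88): 6 bp

[2,6,7,8,8,8,9,11,14,15]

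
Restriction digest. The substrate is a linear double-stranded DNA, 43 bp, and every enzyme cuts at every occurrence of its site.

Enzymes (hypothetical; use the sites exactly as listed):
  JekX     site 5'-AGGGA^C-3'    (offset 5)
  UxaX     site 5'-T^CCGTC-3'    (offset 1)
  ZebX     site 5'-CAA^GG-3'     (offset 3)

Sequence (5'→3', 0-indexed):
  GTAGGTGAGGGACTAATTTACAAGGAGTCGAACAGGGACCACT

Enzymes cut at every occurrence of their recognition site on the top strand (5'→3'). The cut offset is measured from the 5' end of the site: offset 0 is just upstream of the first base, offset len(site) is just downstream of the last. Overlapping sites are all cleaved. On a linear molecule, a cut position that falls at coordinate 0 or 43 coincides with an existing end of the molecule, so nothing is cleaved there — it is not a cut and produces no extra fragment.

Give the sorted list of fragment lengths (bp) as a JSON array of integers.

Site scan:
  JekX AGGGAC/5: at [7, 33] ⇒ [12, 38]
  UxaX (TCCGTC, off=1): no sites
  ZebX CAAGG/3: at [20] ⇒ [23]

Pooled cuts: [12, 23, 38]

Fragments:
  [0,12): 12 bp
  [12,23): 11 bp
  [23,38): 15 bp
  [38,43): 5 bp

[5,11,12,15]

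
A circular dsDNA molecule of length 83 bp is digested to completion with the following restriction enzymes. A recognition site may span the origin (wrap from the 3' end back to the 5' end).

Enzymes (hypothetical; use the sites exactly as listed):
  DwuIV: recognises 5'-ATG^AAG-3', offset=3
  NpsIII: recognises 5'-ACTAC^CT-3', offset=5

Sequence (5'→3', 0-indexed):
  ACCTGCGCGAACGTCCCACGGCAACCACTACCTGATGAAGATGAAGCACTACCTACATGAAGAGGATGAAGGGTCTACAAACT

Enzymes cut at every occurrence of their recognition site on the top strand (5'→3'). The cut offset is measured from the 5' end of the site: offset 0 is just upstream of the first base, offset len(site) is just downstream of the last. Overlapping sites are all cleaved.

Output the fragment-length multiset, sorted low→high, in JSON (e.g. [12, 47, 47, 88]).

[6,6,7,9,9,17,29]

Scan for sites:
  DwuIV ATGAAG/3: at [34, 40, 56, 65] ⇒ [37, 43, 59, 68]
  NpsIII ACTACCT/5: at [26, 47, 80] ⇒ [2, 31, 52]

All cut coordinates (distinct, sorted): [2, 31, 37, 43, 52, 59, 68]

Fragment lengths:
  2→31: 29 bp
  31→37: 6 bp
  37→43: 6 bp
  43→52: 9 bp
  52→59: 7 bp
  59→68: 9 bp
  68→2 (wrap): 83-68+2 = 17 bp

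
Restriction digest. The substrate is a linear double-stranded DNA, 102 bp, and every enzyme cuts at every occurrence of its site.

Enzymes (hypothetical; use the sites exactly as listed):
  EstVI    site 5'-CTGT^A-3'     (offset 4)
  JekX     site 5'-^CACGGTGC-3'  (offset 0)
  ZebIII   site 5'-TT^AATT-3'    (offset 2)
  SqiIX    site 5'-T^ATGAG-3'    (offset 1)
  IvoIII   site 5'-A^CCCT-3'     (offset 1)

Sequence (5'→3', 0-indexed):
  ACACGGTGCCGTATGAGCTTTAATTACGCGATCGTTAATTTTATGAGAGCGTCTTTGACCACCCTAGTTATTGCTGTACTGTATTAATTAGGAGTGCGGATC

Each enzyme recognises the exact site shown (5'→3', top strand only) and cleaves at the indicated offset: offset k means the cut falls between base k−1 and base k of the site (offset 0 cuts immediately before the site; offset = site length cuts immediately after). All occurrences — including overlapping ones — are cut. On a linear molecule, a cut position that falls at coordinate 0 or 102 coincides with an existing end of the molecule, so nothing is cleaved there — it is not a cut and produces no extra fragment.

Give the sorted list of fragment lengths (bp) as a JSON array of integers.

[1,3,5,6,9,11,15,16,17,19]

Per-enzyme occurrences:
  EstVI (CTGTA, off=4): starts [73, 78] → cuts [77, 82]
  JekX (CACGGTGC, off=0): starts [1] → cuts [1]
  ZebIII (TTAATT, off=2): starts [19, 34, 83] → cuts [21, 36, 85]
  SqiIX (TATGAG, off=1): starts [11, 41] → cuts [12, 42]
  IvoIII (ACCCT, off=1): starts [60] → cuts [61]

Pooled cuts: [1, 12, 21, 36, 42, 61, 77, 82, 85]

Fragment lengths:
  [0,1): 1 bp
  [1,12): 11 bp
  [12,21): 9 bp
  [21,36): 15 bp
  [36,42): 6 bp
  [42,61): 19 bp
  [61,77): 16 bp
  [77,82): 5 bp
  [82,85): 3 bp
  [85,102): 17 bp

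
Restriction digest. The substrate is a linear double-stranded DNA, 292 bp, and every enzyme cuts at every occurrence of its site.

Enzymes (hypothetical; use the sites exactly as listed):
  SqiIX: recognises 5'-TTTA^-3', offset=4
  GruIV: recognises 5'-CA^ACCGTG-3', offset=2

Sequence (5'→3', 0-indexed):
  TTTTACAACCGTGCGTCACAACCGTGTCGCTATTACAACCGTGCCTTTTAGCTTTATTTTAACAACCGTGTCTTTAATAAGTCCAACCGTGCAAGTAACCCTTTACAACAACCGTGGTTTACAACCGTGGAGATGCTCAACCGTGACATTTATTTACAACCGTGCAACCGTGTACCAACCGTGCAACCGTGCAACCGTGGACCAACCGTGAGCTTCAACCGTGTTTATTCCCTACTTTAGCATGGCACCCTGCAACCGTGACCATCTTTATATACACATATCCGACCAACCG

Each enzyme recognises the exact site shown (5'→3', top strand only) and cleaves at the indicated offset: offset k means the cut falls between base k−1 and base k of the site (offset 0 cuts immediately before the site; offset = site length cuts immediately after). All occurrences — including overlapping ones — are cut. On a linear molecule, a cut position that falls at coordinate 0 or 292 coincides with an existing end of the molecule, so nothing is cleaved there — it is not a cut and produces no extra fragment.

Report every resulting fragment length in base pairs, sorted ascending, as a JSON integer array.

Scan for sites:
  SqiIX TTTA/4: at [1, 46, 52, 57, 72, 101, 117, 148, 152, 223, 235, 266] ⇒ [5, 50, 56, 61, 76, 105, 121, 152, 156, 227, 239, 270]
  GruIV CAACCGTG/2: at [5, 18, 35, 62, 83, 108, 121, 137, 156, 164, 175, 183, 191, 202, 215, 252] ⇒ [7, 20, 37, 64, 85, 110, 123, 139, 158, 166, 177, 185, 193, 204, 217, 254]

Pooled cuts: [5, 7, 20, 37, 50, 56, 61, 64, 76, 85, 105, 110, 121, 123, 139, 152, 156, 158, 166, 177, 185, 193, 204, 217, 227, 239, 254, 270]

Fragments:
  [0,5): 5 bp
  [5,7): 2 bp
  [7,20): 13 bp
  [20,37): 17 bp
  [37,50): 13 bp
  [50,56): 6 bp
  [56,61): 5 bp
  [61,64): 3 bp
  [64,76): 12 bp
  [76,85): 9 bp
  [85,105): 20 bp
  [105,110): 5 bp
  [110,121): 11 bp
  [121,123): 2 bp
  [123,139): 16 bp
  [139,152): 13 bp
  [152,156): 4 bp
  [156,158): 2 bp
  [158,166): 8 bp
  [166,177): 11 bp
  [177,185): 8 bp
  [185,193): 8 bp
  [193,204): 11 bp
  [204,217): 13 bp
  [217,227): 10 bp
  [227,239): 12 bp
  [239,254): 15 bp
  [254,270): 16 bp
  [270,292): 22 bp

[2,2,2,3,4,5,5,5,6,8,8,8,9,10,11,11,11,12,12,13,13,13,13,15,16,16,17,20,22]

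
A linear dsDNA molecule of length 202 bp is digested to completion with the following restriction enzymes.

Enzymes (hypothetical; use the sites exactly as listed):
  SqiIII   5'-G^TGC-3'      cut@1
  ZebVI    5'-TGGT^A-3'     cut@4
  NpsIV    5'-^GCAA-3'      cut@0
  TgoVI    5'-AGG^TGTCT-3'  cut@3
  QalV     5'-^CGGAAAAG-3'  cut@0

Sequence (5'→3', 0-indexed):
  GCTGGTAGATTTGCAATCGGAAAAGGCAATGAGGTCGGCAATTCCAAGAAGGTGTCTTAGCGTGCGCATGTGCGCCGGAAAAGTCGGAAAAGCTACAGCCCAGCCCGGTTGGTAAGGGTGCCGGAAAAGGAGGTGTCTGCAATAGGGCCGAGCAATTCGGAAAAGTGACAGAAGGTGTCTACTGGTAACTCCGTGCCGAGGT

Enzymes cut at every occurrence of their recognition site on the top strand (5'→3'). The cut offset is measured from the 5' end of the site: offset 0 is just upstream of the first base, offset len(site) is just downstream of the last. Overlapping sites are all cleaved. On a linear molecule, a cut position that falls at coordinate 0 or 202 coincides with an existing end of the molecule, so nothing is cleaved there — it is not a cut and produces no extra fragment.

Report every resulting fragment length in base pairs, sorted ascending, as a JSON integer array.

[3,5,5,5,5,6,6,6,7,8,8,9,9,10,11,12,12,13,15,18,29]

Site scan:
  SqiIII (GTGC, off=1): starts [61, 69, 117, 192] → cuts [62, 70, 118, 193]
  ZebVI (TGGTA, off=4): starts [2, 109, 182] → cuts [6, 113, 186]
  NpsIV (GCAA, off=0): starts [12, 25, 37, 138, 151] → cuts [12, 25, 37, 138, 151]
  TgoVI (AGGTGTCT, off=3): starts [49, 130, 172] → cuts [52, 133, 175]
  QalV (CGGAAAAG, off=0): starts [17, 75, 84, 121, 157] → cuts [17, 75, 84, 121, 157]

All cut coordinates (distinct, sorted): [6, 12, 17, 25, 37, 52, 62, 70, 75, 84, 113, 118, 121, 133, 138, 151, 157, 175, 186, 193]

Fragment lengths:
  [0,6): 6 bp
  [6,12): 6 bp
  [12,17): 5 bp
  [17,25): 8 bp
  [25,37): 12 bp
  [37,52): 15 bp
  [52,62): 10 bp
  [62,70): 8 bp
  [70,75): 5 bp
  [75,84): 9 bp
  [84,113): 29 bp
  [113,118): 5 bp
  [118,121): 3 bp
  [121,133): 12 bp
  [133,138): 5 bp
  [138,151): 13 bp
  [151,157): 6 bp
  [157,175): 18 bp
  [175,186): 11 bp
  [186,193): 7 bp
  [193,202): 9 bp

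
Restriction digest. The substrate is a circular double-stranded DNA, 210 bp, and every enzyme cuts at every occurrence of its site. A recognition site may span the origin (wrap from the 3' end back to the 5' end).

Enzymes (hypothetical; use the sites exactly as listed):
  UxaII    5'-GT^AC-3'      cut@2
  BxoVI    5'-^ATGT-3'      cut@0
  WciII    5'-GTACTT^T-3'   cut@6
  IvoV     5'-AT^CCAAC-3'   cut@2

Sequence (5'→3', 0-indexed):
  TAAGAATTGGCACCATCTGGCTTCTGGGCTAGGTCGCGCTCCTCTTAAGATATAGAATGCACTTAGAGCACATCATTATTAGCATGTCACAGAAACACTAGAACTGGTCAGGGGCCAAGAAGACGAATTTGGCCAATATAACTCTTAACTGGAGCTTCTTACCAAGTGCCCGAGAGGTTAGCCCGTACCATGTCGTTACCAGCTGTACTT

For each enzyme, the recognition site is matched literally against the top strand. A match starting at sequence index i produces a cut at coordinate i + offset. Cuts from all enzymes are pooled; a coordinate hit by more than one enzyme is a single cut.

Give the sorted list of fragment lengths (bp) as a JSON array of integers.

Scan for sites:
  UxaII (GTAC, off=2): starts [184, 204] → cuts [186, 206]
  BxoVI (ATGT, off=0): starts [83, 189] → cuts [83, 189]
  WciII (GTACTTT, off=6): starts [204] → cuts [0]
  IvoV (ATCCAAC, off=2): no sites

Pooled cuts: [0, 83, 186, 189, 206]

Fragment lengths:
  0→83: 83 bp
  83→186: 103 bp
  186→189: 3 bp
  189→206: 17 bp
  206→0 (wrap): 210-206+0 = 4 bp

[3,4,17,83,103]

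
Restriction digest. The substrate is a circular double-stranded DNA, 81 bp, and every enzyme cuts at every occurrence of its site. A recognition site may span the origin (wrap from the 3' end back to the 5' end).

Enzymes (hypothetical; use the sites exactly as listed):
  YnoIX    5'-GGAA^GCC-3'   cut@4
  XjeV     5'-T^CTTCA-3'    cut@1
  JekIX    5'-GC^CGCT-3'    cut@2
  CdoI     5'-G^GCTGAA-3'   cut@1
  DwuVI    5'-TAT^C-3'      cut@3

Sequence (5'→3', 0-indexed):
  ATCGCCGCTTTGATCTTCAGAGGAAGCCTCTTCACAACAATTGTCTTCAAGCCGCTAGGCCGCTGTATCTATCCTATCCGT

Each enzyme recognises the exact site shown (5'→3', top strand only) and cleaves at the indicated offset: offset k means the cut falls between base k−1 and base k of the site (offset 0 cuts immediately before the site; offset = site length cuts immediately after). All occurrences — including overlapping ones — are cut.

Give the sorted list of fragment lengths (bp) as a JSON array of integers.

Per-enzyme occurrences:
  YnoIX GGAAGCC/4: at [21] ⇒ [25]
  XjeV TCTTCA/1: at [13, 28, 43] ⇒ [14, 29, 44]
  JekIX GCCGCT/2: at [3, 50, 58] ⇒ [5, 52, 60]
  CdoI (GGCTGAA, off=1): no sites
  DwuVI TATC/3: at [65, 69, 74, 80] ⇒ [2, 68, 72, 77]

Pooled cuts: [2, 5, 14, 25, 29, 44, 52, 60, 68, 72, 77]

Fragment lengths:
  2→5: 3 bp
  5→14: 9 bp
  14→25: 11 bp
  25→29: 4 bp
  29→44: 15 bp
  44→52: 8 bp
  52→60: 8 bp
  60→68: 8 bp
  68→72: 4 bp
  72→77: 5 bp
  77→2 (wrap): 81-77+2 = 6 bp

[3,4,4,5,6,8,8,8,9,11,15]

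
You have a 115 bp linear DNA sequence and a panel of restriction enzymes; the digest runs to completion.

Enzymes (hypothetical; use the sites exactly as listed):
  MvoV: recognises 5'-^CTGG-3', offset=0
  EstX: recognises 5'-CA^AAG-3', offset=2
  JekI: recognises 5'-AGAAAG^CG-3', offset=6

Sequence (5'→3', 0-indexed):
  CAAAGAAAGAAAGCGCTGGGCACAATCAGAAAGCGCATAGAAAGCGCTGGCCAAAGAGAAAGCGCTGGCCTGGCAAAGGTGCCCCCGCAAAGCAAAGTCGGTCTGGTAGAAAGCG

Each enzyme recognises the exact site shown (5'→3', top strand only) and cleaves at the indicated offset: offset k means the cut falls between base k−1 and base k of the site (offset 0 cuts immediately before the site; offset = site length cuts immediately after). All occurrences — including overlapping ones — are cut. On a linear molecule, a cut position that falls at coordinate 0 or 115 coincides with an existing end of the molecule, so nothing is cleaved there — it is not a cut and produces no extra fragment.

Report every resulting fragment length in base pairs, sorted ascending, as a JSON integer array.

[2,2,2,2,2,5,5,6,7,8,9,11,11,11,14,18]

Scan for sites:
  MvoV (CTGG, off=0): starts [15, 46, 64, 69, 102] → cuts [15, 46, 64, 69, 102]
  EstX (CAAAG, off=2): starts [0, 51, 73, 87, 92] → cuts [2, 53, 75, 89, 94]
  JekI (AGAAAGCG, off=6): starts [7, 27, 38, 56, 107] → cuts [13, 33, 44, 62, 113]

All cut coordinates (distinct, sorted): [2, 13, 15, 33, 44, 46, 53, 62, 64, 69, 75, 89, 94, 102, 113]

Fragment lengths:
  [0,2): 2 bp
  [2,13): 11 bp
  [13,15): 2 bp
  [15,33): 18 bp
  [33,44): 11 bp
  [44,46): 2 bp
  [46,53): 7 bp
  [53,62): 9 bp
  [62,64): 2 bp
  [64,69): 5 bp
  [69,75): 6 bp
  [75,89): 14 bp
  [89,94): 5 bp
  [94,102): 8 bp
  [102,113): 11 bp
  [113,115): 2 bp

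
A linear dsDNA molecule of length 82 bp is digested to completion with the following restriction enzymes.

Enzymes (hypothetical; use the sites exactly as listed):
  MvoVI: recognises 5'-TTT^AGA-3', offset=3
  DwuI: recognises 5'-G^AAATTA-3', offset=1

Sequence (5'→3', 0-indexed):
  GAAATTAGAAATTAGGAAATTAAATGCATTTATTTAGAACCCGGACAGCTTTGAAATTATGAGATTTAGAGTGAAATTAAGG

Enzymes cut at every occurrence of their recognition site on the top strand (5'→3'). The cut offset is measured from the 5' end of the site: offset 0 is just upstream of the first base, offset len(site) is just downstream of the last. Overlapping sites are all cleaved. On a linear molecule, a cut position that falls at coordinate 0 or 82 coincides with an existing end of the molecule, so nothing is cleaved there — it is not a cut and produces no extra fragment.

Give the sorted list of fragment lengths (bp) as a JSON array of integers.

[1,6,7,8,9,14,18,19]

Per-enzyme occurrences:
  MvoVI TTTAGA/3: at [32, 64] ⇒ [35, 67]
  DwuI GAAATTA/1: at [0, 7, 15, 52, 72] ⇒ [1, 8, 16, 53, 73]

Pooled cuts: [1, 8, 16, 35, 53, 67, 73]

Fragments:
  [0,1): 1 bp
  [1,8): 7 bp
  [8,16): 8 bp
  [16,35): 19 bp
  [35,53): 18 bp
  [53,67): 14 bp
  [67,73): 6 bp
  [73,82): 9 bp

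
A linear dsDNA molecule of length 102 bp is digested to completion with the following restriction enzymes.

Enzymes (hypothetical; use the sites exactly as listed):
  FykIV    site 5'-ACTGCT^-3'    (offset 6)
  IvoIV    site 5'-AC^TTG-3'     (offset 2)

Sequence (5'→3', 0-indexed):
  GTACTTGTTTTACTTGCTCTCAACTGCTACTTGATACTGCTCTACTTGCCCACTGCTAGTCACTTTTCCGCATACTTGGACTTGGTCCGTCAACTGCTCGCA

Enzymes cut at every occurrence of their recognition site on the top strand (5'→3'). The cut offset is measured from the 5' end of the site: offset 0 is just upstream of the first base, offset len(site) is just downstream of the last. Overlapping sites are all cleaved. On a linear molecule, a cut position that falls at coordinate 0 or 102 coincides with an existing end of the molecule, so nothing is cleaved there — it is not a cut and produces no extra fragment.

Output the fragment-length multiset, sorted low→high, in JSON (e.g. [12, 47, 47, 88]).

Scan for sites:
  FykIV ACTGCT/6: at [22, 35, 51, 92] ⇒ [28, 41, 57, 98]
  IvoIV ACTTG/2: at [2, 11, 28, 43, 73, 79] ⇒ [4, 13, 30, 45, 75, 81]

All cut coordinates (distinct, sorted): [4, 13, 28, 30, 41, 45, 57, 75, 81, 98]

Fragments:
  [0,4): 4 bp
  [4,13): 9 bp
  [13,28): 15 bp
  [28,30): 2 bp
  [30,41): 11 bp
  [41,45): 4 bp
  [45,57): 12 bp
  [57,75): 18 bp
  [75,81): 6 bp
  [81,98): 17 bp
  [98,102): 4 bp

[2,4,4,4,6,9,11,12,15,17,18]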